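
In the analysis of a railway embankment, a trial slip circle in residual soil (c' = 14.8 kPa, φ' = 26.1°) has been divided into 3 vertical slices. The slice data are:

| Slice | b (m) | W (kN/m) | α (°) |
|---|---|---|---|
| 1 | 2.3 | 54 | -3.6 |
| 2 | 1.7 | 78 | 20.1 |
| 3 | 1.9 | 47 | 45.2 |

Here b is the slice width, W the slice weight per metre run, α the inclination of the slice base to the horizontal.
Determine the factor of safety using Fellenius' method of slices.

FS = 3.16

Ordinary method of slices: FS = Σ[c'·Δl_i + (W_i cosα_i)·tanφ'] / Σ W_i sinα_i, with Δl_i = b_i / cosα_i.
Slice 1: Δl = 2.3/cos(-3.6°) = 2.305 m; N'_1 = 54·cos(-3.6°) = 53.9; c'Δl = 34.11; W sinα = -3.4
Slice 2: Δl = 1.7/cos20.1° = 1.810 m; N'_2 = 78·cos20.1° = 73.2; c'Δl = 26.79; W sinα = 26.8
Slice 3: Δl = 1.9/cos45.2° = 2.696 m; N'_3 = 47·cos45.2° = 33.1; c'Δl = 39.91; W sinα = 33.3
Σc'Δl = 100.8 kN/m; ΣN' = 160.3 kN/m; ΣW sinα = 56.8 kN/m
Resisting = 100.8 + 160.3·tan26.1° = 100.8 + 78.5 = 179.3 kN/m
FS = 179.3 / 56.8 = 3.159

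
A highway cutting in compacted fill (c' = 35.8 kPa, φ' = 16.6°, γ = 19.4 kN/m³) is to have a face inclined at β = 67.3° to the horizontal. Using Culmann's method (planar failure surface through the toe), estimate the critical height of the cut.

H_c = 17.80 m

Culmann's analysis gives the critical failure plane at α_cr = (β + φ')/2 = (67.3 + 16.6)/2 = 42.0°, and the critical height
H_c = (4c'/γ) · sinβ cosφ' / [1 − cos(β − φ')]
    = (4·35.8/19.4) · sin67.3°·cos16.6° / [1 − cos(50.7°)]
    = 7.381 · 0.9225·0.9583 / [1 − 0.6334]
    = 7.381 · 0.8841 / 0.3666
    = 17.80 m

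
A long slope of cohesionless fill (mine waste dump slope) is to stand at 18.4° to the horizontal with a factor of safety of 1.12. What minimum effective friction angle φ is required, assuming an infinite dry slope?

FS = tanφ/tanβ ⇒ tanφ = FS · tanβ = 1.12 · tan18.4° = 0.3726
φ = arctan(0.3726) = 20.43°

φ = 20.4°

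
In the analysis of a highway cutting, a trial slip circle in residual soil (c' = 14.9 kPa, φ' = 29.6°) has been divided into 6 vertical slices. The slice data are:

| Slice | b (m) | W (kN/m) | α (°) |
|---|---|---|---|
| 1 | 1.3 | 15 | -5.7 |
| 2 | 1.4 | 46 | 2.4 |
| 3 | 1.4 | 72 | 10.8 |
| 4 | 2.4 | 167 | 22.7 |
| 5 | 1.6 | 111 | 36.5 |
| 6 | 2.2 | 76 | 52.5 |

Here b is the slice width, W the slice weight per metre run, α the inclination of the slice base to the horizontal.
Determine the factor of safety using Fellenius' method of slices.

Ordinary method of slices: FS = Σ[c'·Δl_i + (W_i cosα_i)·tanφ'] / Σ W_i sinα_i, with Δl_i = b_i / cosα_i.
Slice 1: Δl = 1.3/cos(-5.7°) = 1.306 m; N'_1 = 15·cos(-5.7°) = 14.9; c'Δl = 19.47; W sinα = -1.5
Slice 2: Δl = 1.4/cos2.4° = 1.401 m; N'_2 = 46·cos2.4° = 46.0; c'Δl = 20.88; W sinα = 1.9
Slice 3: Δl = 1.4/cos10.8° = 1.425 m; N'_3 = 72·cos10.8° = 70.7; c'Δl = 21.24; W sinα = 13.5
Slice 4: Δl = 2.4/cos22.7° = 2.602 m; N'_4 = 167·cos22.7° = 154.1; c'Δl = 38.76; W sinα = 64.4
Slice 5: Δl = 1.6/cos36.5° = 1.990 m; N'_5 = 111·cos36.5° = 89.2; c'Δl = 29.66; W sinα = 66.0
Slice 6: Δl = 2.2/cos52.5° = 3.614 m; N'_6 = 76·cos52.5° = 46.3; c'Δl = 53.85; W sinα = 60.3
Σc'Δl = 183.8 kN/m; ΣN' = 421.2 kN/m; ΣW sinα = 204.7 kN/m
Resisting = 183.8 + 421.2·tan29.6° = 183.8 + 239.3 = 423.1 kN/m
FS = 423.1 / 204.7 = 2.067

FS = 2.07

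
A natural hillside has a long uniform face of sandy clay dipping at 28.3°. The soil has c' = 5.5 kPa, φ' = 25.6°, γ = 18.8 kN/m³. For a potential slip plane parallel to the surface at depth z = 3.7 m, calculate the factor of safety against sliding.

For an infinite slope with a slip plane parallel to the surface (no pore pressure): FS = [c' + γz cos²β tanφ'] / [γz sinβ cosβ].
γz = 18.8·3.7 = 69.56 kN/m²
Numerator = 5.5 + 69.56·cos²28.3°·tan25.6° = 5.5 + 69.56·0.7752·0.4791 = 31.337 kPa
Denominator = 69.56·sin28.3°·cos28.3° = 69.56·0.4741·0.8805 = 29.036 kPa
FS = 31.337 / 29.036 = 1.079

FS = 1.08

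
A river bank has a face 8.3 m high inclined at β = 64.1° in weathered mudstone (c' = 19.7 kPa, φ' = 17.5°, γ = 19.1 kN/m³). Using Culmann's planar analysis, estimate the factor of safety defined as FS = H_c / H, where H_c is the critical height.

FS = 1.36

H_c = (4c'/γ) · sinβ cosφ' / [1 − cos(β − φ')]
    = (4·19.7/19.1) · sin64.1°·cos17.5° / [1 − cos46.6°]
    = 4.126 · 0.8579 / 0.3129 = 11.31 m
FS = H_c / H = 11.31 / 8.3 = 1.363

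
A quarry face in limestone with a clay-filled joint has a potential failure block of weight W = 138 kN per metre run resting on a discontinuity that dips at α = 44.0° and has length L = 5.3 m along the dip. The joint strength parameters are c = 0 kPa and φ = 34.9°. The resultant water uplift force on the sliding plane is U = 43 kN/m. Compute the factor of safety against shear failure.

Resolving the block weight along and normal to the plane and applying the Mohr–Coulomb strength on the joint:
N' = W cosα − U = 138·cos44.0° − 43 = 56.3 kN/m
Driving force T = W sinα = 138·sin44.0° = 95.9 kN/m
Resisting force R = c·L + N'·tanφ = 0·5.3 + 56.3·tan34.9° = 0.0 + 39.3 = 39.3 kN/m
FS = R / T = 39.3 / 95.9 = 0.409

FS = 0.41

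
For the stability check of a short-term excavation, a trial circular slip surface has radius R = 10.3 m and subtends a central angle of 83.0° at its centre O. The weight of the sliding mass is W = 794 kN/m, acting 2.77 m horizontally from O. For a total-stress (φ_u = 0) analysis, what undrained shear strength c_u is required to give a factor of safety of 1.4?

FS = c_u·L_a·R / (W·d), so c_u = FS·W·d / (L_a·R).
Arc length L_a = R·θ = 10.3·(83.0°·π/180) = 10.3·1.4486 = 14.92 m
c_u = 1.4·794·2.77 / (14.92·10.3) = 3079.1 / 153.68 = 20.04 kPa

c_u = 20.0 kPa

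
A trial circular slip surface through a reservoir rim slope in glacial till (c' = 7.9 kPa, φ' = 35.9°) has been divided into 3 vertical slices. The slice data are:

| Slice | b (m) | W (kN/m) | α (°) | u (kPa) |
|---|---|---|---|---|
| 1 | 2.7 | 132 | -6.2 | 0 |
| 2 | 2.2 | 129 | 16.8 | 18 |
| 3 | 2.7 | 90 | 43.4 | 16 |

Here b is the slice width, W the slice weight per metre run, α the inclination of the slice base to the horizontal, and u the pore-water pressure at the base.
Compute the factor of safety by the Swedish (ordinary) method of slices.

Ordinary method of slices: FS = Σ[c'·Δl_i + (W_i cosα_i − u_i·Δl_i)·tanφ'] / Σ W_i sinα_i, with Δl_i = b_i / cosα_i.
Slice 1: Δl = 2.7/cos(-6.2°) = 2.716 m; N'_1 = 132·cos(-6.2°) − 0·2.716 = 131.2; c'Δl = 21.46; W sinα = -14.3
Slice 2: Δl = 2.2/cos16.8° = 2.298 m; N'_2 = 129·cos16.8° − 18·2.298 = 82.1; c'Δl = 18.15; W sinα = 37.3
Slice 3: Δl = 2.7/cos43.4° = 3.716 m; N'_3 = 90·cos43.4° − 16·3.716 = 5.9; c'Δl = 29.36; W sinα = 61.8
Σc'Δl = 69.0 kN/m; ΣN' = 219.3 kN/m; ΣW sinα = 84.9 kN/m
Resisting = 69.0 + 219.3·tan35.9° = 69.0 + 158.7 = 227.7 kN/m
FS = 227.7 / 84.9 = 2.683

FS = 2.68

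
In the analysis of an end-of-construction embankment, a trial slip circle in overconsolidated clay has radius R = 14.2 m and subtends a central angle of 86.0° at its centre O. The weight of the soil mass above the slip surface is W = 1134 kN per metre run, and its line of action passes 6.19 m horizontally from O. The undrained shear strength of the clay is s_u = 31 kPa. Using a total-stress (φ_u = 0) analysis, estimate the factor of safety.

FS = 1.34

Taking moments about the centre O, the resisting moment is provided by the undrained shear strength acting along the arc:
Arc length L_a = R·θ = 14.2·(86.0°·π/180) = 14.2·1.5010 = 21.31 m
M_R = s_u·L_a·R = 31·21.31·14.2 = 9382.4 kN·m/m
M_D = W·d = 1134·6.19 = 7019.5 kN·m/m
FS = M_R / M_D = 9382.4 / 7019.5 = 1.337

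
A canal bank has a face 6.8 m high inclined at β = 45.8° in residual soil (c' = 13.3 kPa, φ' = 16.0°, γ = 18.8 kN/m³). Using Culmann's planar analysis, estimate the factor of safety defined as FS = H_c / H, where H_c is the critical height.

H_c = (4c'/γ) · sinβ cosφ' / [1 − cos(β − φ')]
    = (4·13.3/18.8) · sin45.8°·cos16.0° / [1 − cos29.8°]
    = 2.830 · 0.6891 / 0.1322 = 14.75 m
FS = H_c / H = 14.75 / 6.8 = 2.169

FS = 2.17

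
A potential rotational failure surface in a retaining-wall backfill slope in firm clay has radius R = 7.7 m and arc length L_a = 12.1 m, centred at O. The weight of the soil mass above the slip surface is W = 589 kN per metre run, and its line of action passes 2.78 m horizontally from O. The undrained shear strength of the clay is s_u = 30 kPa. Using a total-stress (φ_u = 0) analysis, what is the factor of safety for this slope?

FS = 1.71

Taking moments about the centre O, the resisting moment is provided by the undrained shear strength acting along the arc:
M_R = s_u·L_a·R = 30·12.10·7.7 = 2795.1 kN·m/m
M_D = W·d = 589·2.78 = 1637.4 kN·m/m
FS = M_R / M_D = 2795.1 / 1637.4 = 1.707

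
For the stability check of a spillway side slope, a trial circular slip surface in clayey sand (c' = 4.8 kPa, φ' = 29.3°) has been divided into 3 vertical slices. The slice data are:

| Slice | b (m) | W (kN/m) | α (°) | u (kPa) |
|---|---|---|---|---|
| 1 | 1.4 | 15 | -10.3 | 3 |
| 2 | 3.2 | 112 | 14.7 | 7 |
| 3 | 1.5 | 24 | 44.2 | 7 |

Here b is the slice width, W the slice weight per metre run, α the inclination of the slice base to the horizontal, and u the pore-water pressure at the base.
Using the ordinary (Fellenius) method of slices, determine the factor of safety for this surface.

Ordinary method of slices: FS = Σ[c'·Δl_i + (W_i cosα_i − u_i·Δl_i)·tanφ'] / Σ W_i sinα_i, with Δl_i = b_i / cosα_i.
Slice 1: Δl = 1.4/cos(-10.3°) = 1.423 m; N'_1 = 15·cos(-10.3°) − 3·1.423 = 10.5; c'Δl = 6.83; W sinα = -2.7
Slice 2: Δl = 3.2/cos14.7° = 3.308 m; N'_2 = 112·cos14.7° − 7·3.308 = 85.2; c'Δl = 15.88; W sinα = 28.4
Slice 3: Δl = 1.5/cos44.2° = 2.092 m; N'_3 = 24·cos44.2° − 7·2.092 = 2.6; c'Δl = 10.04; W sinα = 16.7
Σc'Δl = 32.8 kN/m; ΣN' = 98.2 kN/m; ΣW sinα = 42.5 kN/m
Resisting = 32.8 + 98.2·tan29.3° = 32.8 + 55.1 = 87.9 kN/m
FS = 87.9 / 42.5 = 2.069

FS = 2.07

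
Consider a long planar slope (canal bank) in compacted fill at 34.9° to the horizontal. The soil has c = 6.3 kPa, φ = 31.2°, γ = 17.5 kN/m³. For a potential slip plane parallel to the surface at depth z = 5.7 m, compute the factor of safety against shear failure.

FS = 1.00

For an infinite slope with a slip plane parallel to the surface (no pore pressure): FS = [c + γz cos²β tanφ] / [γz sinβ cosβ].
γz = 17.5·5.7 = 99.75 kN/m²
Numerator = 6.3 + 99.75·cos²34.9°·tan31.2° = 6.3 + 99.75·0.6726·0.6056 = 46.935 kPa
Denominator = 99.75·sin34.9°·cos34.9° = 99.75·0.5721·0.8202 = 46.807 kPa
FS = 46.935 / 46.807 = 1.003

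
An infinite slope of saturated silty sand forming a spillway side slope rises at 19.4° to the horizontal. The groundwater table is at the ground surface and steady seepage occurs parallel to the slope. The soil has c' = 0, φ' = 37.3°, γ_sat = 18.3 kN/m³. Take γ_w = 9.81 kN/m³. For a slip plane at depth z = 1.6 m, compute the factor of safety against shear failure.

FS = 1.00

With seepage parallel to the slope and the water table at the surface, the effective normal stress on the slip plane uses the buoyant unit weight γ' = γ_sat − γ_w while the driving shear stress uses γ_sat:
FS = [c' + γ' z cos²β tanφ'] / [γ_sat z sinβ cosβ]
(For c' = 0 this reduces to FS = (γ'/γ_sat)·tanφ'/tanβ.)
γ' = 18.3 − 9.81 = 8.49 kN/m³
Numerator = 0.0 + 8.49·1.6·cos²19.4°·tan37.3° = 0.0 + 8.49·1.6·0.8897·0.7618 = 9.207 kPa
Denominator = 18.3·1.6·sin19.4°·cos19.4° = 18.3·1.6·0.3322·0.9432 = 9.173 kPa
FS = 9.207 / 9.173 = 1.004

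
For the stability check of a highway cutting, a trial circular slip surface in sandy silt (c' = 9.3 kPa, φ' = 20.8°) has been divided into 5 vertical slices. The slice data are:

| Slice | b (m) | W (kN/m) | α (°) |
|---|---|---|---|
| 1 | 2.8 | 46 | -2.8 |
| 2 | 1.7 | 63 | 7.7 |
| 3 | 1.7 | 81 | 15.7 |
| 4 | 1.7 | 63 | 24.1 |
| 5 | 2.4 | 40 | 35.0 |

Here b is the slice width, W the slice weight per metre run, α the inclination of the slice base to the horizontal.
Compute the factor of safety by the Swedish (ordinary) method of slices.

Ordinary method of slices: FS = Σ[c'·Δl_i + (W_i cosα_i)·tanφ'] / Σ W_i sinα_i, with Δl_i = b_i / cosα_i.
Slice 1: Δl = 2.8/cos(-2.8°) = 2.803 m; N'_1 = 46·cos(-2.8°) = 45.9; c'Δl = 26.07; W sinα = -2.2
Slice 2: Δl = 1.7/cos7.7° = 1.715 m; N'_2 = 63·cos7.7° = 62.4; c'Δl = 15.95; W sinα = 8.4
Slice 3: Δl = 1.7/cos15.7° = 1.766 m; N'_3 = 81·cos15.7° = 78.0; c'Δl = 16.42; W sinα = 21.9
Slice 4: Δl = 1.7/cos24.1° = 1.862 m; N'_4 = 63·cos24.1° = 57.5; c'Δl = 17.32; W sinα = 25.7
Slice 5: Δl = 2.4/cos35.0° = 2.930 m; N'_5 = 40·cos35.0° = 32.8; c'Δl = 27.25; W sinα = 22.9
Σc'Δl = 103.0 kN/m; ΣN' = 276.6 kN/m; ΣW sinα = 76.8 kN/m
Resisting = 103.0 + 276.6·tan20.8° = 103.0 + 105.1 = 208.1 kN/m
FS = 208.1 / 76.8 = 2.710

FS = 2.71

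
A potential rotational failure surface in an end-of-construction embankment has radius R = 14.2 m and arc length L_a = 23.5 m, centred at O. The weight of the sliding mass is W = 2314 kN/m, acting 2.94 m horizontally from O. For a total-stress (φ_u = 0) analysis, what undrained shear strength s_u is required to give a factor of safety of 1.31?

FS = s_u·L_a·R / (W·d), so s_u = FS·W·d / (L_a·R).
s_u = 1.31·2314·2.94 / (23.50·14.2) = 8912.1 / 333.70 = 26.71 kPa

s_u = 26.7 kPa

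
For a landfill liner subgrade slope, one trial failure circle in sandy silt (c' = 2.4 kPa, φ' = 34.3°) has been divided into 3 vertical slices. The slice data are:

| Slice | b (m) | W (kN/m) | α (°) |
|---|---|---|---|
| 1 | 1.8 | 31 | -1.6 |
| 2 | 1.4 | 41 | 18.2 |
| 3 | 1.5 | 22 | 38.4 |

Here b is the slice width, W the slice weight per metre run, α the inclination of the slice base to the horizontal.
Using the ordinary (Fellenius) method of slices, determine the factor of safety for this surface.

Ordinary method of slices: FS = Σ[c'·Δl_i + (W_i cosα_i)·tanφ'] / Σ W_i sinα_i, with Δl_i = b_i / cosα_i.
Slice 1: Δl = 1.8/cos(-1.6°) = 1.801 m; N'_1 = 31·cos(-1.6°) = 31.0; c'Δl = 4.32; W sinα = -0.9
Slice 2: Δl = 1.4/cos18.2° = 1.474 m; N'_2 = 41·cos18.2° = 38.9; c'Δl = 3.54; W sinα = 12.8
Slice 3: Δl = 1.5/cos38.4° = 1.914 m; N'_3 = 22·cos38.4° = 17.2; c'Δl = 4.59; W sinα = 13.7
Σc'Δl = 12.5 kN/m; ΣN' = 87.2 kN/m; ΣW sinα = 25.6 kN/m
Resisting = 12.5 + 87.2·tan34.3° = 12.5 + 59.5 = 71.9 kN/m
FS = 71.9 / 25.6 = 2.809

FS = 2.81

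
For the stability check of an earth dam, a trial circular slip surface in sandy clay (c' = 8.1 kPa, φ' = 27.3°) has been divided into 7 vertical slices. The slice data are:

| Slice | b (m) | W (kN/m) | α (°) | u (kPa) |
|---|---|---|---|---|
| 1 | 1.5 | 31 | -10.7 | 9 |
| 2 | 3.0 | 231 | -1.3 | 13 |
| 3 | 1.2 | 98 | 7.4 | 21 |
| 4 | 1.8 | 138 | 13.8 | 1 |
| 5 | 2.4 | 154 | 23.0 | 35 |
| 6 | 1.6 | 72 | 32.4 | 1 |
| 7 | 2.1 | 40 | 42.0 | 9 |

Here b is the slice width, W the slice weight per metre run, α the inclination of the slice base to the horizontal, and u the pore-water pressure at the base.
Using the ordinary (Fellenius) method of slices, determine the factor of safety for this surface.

FS = 2.45

Ordinary method of slices: FS = Σ[c'·Δl_i + (W_i cosα_i − u_i·Δl_i)·tanφ'] / Σ W_i sinα_i, with Δl_i = b_i / cosα_i.
Slice 1: Δl = 1.5/cos(-10.7°) = 1.527 m; N'_1 = 31·cos(-10.7°) − 9·1.527 = 16.7; c'Δl = 12.36; W sinα = -5.8
Slice 2: Δl = 3.0/cos(-1.3°) = 3.001 m; N'_2 = 231·cos(-1.3°) − 13·3.001 = 191.9; c'Δl = 24.31; W sinα = -5.2
Slice 3: Δl = 1.2/cos7.4° = 1.210 m; N'_3 = 98·cos7.4° − 21·1.210 = 71.8; c'Δl = 9.80; W sinα = 12.6
Slice 4: Δl = 1.8/cos13.8° = 1.854 m; N'_4 = 138·cos13.8° − 1·1.854 = 132.2; c'Δl = 15.01; W sinα = 32.9
Slice 5: Δl = 2.4/cos23.0° = 2.607 m; N'_5 = 154·cos23.0° − 35·2.607 = 50.5; c'Δl = 21.12; W sinα = 60.2
Slice 6: Δl = 1.6/cos32.4° = 1.895 m; N'_6 = 72·cos32.4° − 1·1.895 = 58.9; c'Δl = 15.35; W sinα = 38.6
Slice 7: Δl = 2.1/cos42.0° = 2.826 m; N'_7 = 40·cos42.0° − 9·2.826 = 4.3; c'Δl = 22.89; W sinα = 26.8
Σc'Δl = 120.8 kN/m; ΣN' = 526.3 kN/m; ΣW sinα = 160.1 kN/m
Resisting = 120.8 + 526.3·tan27.3° = 120.8 + 271.6 = 392.5 kN/m
FS = 392.5 / 160.1 = 2.452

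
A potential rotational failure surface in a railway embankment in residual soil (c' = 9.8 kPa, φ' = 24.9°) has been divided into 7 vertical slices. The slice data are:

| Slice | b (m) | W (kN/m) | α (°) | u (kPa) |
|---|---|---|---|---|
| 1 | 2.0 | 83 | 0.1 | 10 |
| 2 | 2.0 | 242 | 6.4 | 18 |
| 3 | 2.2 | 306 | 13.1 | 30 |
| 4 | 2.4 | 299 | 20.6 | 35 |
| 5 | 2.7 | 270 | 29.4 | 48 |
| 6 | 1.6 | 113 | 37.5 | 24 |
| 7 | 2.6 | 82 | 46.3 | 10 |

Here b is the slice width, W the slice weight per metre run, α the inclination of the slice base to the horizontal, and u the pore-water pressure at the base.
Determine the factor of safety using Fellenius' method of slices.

FS = 1.21

Ordinary method of slices: FS = Σ[c'·Δl_i + (W_i cosα_i − u_i·Δl_i)·tanφ'] / Σ W_i sinα_i, with Δl_i = b_i / cosα_i.
Slice 1: Δl = 2.0/cos0.1° = 2.000 m; N'_1 = 83·cos0.1° − 10·2.000 = 63.0; c'Δl = 19.60; W sinα = 0.1
Slice 2: Δl = 2.0/cos6.4° = 2.013 m; N'_2 = 242·cos6.4° − 18·2.013 = 204.3; c'Δl = 19.72; W sinα = 27.0
Slice 3: Δl = 2.2/cos13.1° = 2.259 m; N'_3 = 306·cos13.1° − 30·2.259 = 230.3; c'Δl = 22.14; W sinα = 69.4
Slice 4: Δl = 2.4/cos20.6° = 2.564 m; N'_4 = 299·cos20.6° − 35·2.564 = 190.1; c'Δl = 25.13; W sinα = 105.2
Slice 5: Δl = 2.7/cos29.4° = 3.099 m; N'_5 = 270·cos29.4° − 48·3.099 = 86.5; c'Δl = 30.37; W sinα = 132.5
Slice 6: Δl = 1.6/cos37.5° = 2.017 m; N'_6 = 113·cos37.5° − 24·2.017 = 41.2; c'Δl = 19.76; W sinα = 68.8
Slice 7: Δl = 2.6/cos46.3° = 3.763 m; N'_7 = 82·cos46.3° − 10·3.763 = 19.0; c'Δl = 36.88; W sinα = 59.3
Σc'Δl = 173.6 kN/m; ΣN' = 834.4 kN/m; ΣW sinα = 462.3 kN/m
Resisting = 173.6 + 834.4·tan24.9° = 173.6 + 387.3 = 560.9 kN/m
FS = 560.9 / 462.3 = 1.213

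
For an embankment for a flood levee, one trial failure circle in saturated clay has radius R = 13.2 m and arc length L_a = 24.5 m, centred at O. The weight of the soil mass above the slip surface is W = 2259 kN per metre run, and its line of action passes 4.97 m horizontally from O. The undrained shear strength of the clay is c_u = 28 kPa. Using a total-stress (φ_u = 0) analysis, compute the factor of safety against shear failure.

FS = 0.81

Taking moments about the centre O, the resisting moment is provided by the undrained shear strength acting along the arc:
M_R = c_u·L_a·R = 28·24.50·13.2 = 9055.2 kN·m/m
M_D = W·d = 2259·4.97 = 11227.2 kN·m/m
FS = M_R / M_D = 9055.2 / 11227.2 = 0.807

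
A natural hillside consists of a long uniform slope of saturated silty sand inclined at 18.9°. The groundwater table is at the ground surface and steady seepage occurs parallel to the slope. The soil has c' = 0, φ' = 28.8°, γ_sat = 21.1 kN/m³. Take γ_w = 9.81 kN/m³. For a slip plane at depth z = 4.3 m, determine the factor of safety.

FS = 0.86

With seepage parallel to the slope and the water table at the surface, the effective normal stress on the slip plane uses the buoyant unit weight γ' = γ_sat − γ_w while the driving shear stress uses γ_sat:
FS = [c' + γ' z cos²β tanφ'] / [γ_sat z sinβ cosβ]
(For c' = 0 this reduces to FS = (γ'/γ_sat)·tanφ'/tanβ.)
γ' = 21.1 − 9.81 = 11.29 kN/m³
Numerator = 0.0 + 11.29·4.3·cos²18.9°·tan28.8° = 0.0 + 11.29·4.3·0.8951·0.5498 = 23.889 kPa
Denominator = 21.1·4.3·sin18.9°·cos18.9° = 21.1·4.3·0.3239·0.9461 = 27.805 kPa
FS = 23.889 / 27.805 = 0.859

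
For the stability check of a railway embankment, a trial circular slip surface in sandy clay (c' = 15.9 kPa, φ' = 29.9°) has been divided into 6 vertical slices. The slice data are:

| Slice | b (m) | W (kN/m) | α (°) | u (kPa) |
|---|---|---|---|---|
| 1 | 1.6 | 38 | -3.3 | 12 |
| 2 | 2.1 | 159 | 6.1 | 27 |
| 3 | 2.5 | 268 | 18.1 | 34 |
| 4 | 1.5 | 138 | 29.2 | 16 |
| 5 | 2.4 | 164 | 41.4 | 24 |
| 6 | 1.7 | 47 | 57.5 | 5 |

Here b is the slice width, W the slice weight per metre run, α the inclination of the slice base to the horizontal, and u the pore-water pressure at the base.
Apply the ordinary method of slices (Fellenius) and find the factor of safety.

Ordinary method of slices: FS = Σ[c'·Δl_i + (W_i cosα_i − u_i·Δl_i)·tanφ'] / Σ W_i sinα_i, with Δl_i = b_i / cosα_i.
Slice 1: Δl = 1.6/cos(-3.3°) = 1.603 m; N'_1 = 38·cos(-3.3°) − 12·1.603 = 18.7; c'Δl = 25.48; W sinα = -2.2
Slice 2: Δl = 2.1/cos6.1° = 2.112 m; N'_2 = 159·cos6.1° − 27·2.112 = 101.1; c'Δl = 33.58; W sinα = 16.9
Slice 3: Δl = 2.5/cos18.1° = 2.630 m; N'_3 = 268·cos18.1° − 34·2.630 = 165.3; c'Δl = 41.82; W sinα = 83.3
Slice 4: Δl = 1.5/cos29.2° = 1.718 m; N'_4 = 138·cos29.2° − 16·1.718 = 93.0; c'Δl = 27.32; W sinα = 67.3
Slice 5: Δl = 2.4/cos41.4° = 3.200 m; N'_5 = 164·cos41.4° − 24·3.200 = 46.2; c'Δl = 50.87; W sinα = 108.5
Slice 6: Δl = 1.7/cos57.5° = 3.164 m; N'_6 = 47·cos57.5° − 5·3.164 = 9.4; c'Δl = 50.31; W sinα = 39.6
Σc'Δl = 229.4 kN/m; ΣN' = 433.7 kN/m; ΣW sinα = 313.4 kN/m
Resisting = 229.4 + 433.7·tan29.9° = 229.4 + 249.4 = 478.8 kN/m
FS = 478.8 / 313.4 = 1.528

FS = 1.53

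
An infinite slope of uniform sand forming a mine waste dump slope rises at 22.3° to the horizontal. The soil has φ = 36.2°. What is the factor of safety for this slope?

FS = 1.78

For a dry cohesionless infinite slope the factor of safety is FS = tanφ / tanβ.
FS = tan36.2° / tan22.3° = 0.7319 / 0.4101 = 1.785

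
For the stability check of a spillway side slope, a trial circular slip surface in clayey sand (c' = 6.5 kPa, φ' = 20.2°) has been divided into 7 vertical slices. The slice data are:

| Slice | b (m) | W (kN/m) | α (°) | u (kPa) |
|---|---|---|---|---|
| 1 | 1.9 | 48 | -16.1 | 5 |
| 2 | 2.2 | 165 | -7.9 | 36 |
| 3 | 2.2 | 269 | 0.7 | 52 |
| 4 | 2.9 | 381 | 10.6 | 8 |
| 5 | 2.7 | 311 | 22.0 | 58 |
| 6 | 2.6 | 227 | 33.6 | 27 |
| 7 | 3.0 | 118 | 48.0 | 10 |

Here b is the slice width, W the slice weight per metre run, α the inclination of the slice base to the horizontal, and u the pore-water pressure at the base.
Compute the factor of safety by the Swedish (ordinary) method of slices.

Ordinary method of slices: FS = Σ[c'·Δl_i + (W_i cosα_i − u_i·Δl_i)·tanφ'] / Σ W_i sinα_i, with Δl_i = b_i / cosα_i.
Slice 1: Δl = 1.9/cos(-16.1°) = 1.978 m; N'_1 = 48·cos(-16.1°) − 5·1.978 = 36.2; c'Δl = 12.85; W sinα = -13.3
Slice 2: Δl = 2.2/cos(-7.9°) = 2.221 m; N'_2 = 165·cos(-7.9°) − 36·2.221 = 83.5; c'Δl = 14.44; W sinα = -22.7
Slice 3: Δl = 2.2/cos0.7° = 2.200 m; N'_3 = 269·cos0.7° − 52·2.200 = 154.6; c'Δl = 14.30; W sinα = 3.3
Slice 4: Δl = 2.9/cos10.6° = 2.950 m; N'_4 = 381·cos10.6° − 8·2.950 = 350.9; c'Δl = 19.18; W sinα = 70.1
Slice 5: Δl = 2.7/cos22.0° = 2.912 m; N'_5 = 311·cos22.0° − 58·2.912 = 119.5; c'Δl = 18.93; W sinα = 116.5
Slice 6: Δl = 2.6/cos33.6° = 3.122 m; N'_6 = 227·cos33.6° − 27·3.122 = 104.8; c'Δl = 20.29; W sinα = 125.6
Slice 7: Δl = 3.0/cos48.0° = 4.483 m; N'_7 = 118·cos48.0° − 10·4.483 = 34.1; c'Δl = 29.14; W sinα = 87.7
Σc'Δl = 129.1 kN/m; ΣN' = 883.5 kN/m; ΣW sinα = 367.2 kN/m
Resisting = 129.1 + 883.5·tan20.2° = 129.1 + 325.1 = 454.2 kN/m
FS = 454.2 / 367.2 = 1.237

FS = 1.24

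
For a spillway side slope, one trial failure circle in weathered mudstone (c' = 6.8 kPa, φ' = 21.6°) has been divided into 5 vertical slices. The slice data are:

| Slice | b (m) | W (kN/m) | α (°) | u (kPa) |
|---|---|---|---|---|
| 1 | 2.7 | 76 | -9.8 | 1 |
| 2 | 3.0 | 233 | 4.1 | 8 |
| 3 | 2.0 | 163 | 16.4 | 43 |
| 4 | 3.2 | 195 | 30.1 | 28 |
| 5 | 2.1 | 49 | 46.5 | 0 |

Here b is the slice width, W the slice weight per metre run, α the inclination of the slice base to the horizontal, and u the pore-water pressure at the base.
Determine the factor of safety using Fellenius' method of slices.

Ordinary method of slices: FS = Σ[c'·Δl_i + (W_i cosα_i − u_i·Δl_i)·tanφ'] / Σ W_i sinα_i, with Δl_i = b_i / cosα_i.
Slice 1: Δl = 2.7/cos(-9.8°) = 2.740 m; N'_1 = 76·cos(-9.8°) − 1·2.740 = 72.2; c'Δl = 18.63; W sinα = -12.9
Slice 2: Δl = 3.0/cos4.1° = 3.008 m; N'_2 = 233·cos4.1° − 8·3.008 = 208.3; c'Δl = 20.45; W sinα = 16.7
Slice 3: Δl = 2.0/cos16.4° = 2.085 m; N'_3 = 163·cos16.4° − 43·2.085 = 66.7; c'Δl = 14.18; W sinα = 46.0
Slice 4: Δl = 3.2/cos30.1° = 3.699 m; N'_4 = 195·cos30.1° − 28·3.699 = 65.1; c'Δl = 25.15; W sinα = 97.8
Slice 5: Δl = 2.1/cos46.5° = 3.051 m; N'_5 = 49·cos46.5° − 0·3.051 = 33.7; c'Δl = 20.75; W sinα = 35.5
Σc'Δl = 99.2 kN/m; ΣN' = 446.1 kN/m; ΣW sinα = 183.1 kN/m
Resisting = 99.2 + 446.1·tan21.6° = 99.2 + 176.6 = 275.8 kN/m
FS = 275.8 / 183.1 = 1.506

FS = 1.51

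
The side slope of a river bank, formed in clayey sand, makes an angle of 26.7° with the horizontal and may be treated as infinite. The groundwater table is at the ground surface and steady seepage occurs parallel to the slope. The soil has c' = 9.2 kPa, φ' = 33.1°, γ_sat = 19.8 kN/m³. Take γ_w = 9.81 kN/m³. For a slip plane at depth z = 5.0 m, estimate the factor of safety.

FS = 0.89

With seepage parallel to the slope and the water table at the surface, the effective normal stress on the slip plane uses the buoyant unit weight γ' = γ_sat − γ_w while the driving shear stress uses γ_sat:
FS = [c' + γ' z cos²β tanφ'] / [γ_sat z sinβ cosβ]
γ' = 19.8 − 9.81 = 9.99 kN/m³
Numerator = 9.2 + 9.99·5.0·cos²26.7°·tan33.1° = 9.2 + 9.99·5.0·0.7981·0.6519 = 35.188 kPa
Denominator = 19.8·5.0·sin26.7°·cos26.7° = 19.8·5.0·0.4493·0.8934 = 39.739 kPa
FS = 35.188 / 39.739 = 0.885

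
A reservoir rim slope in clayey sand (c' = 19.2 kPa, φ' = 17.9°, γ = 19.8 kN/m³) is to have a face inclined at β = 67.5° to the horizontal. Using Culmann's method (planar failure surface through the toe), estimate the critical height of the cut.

H_c = 9.69 m

Culmann's analysis gives the critical failure plane at α_cr = (β + φ')/2 = (67.5 + 17.9)/2 = 42.7°, and the critical height
H_c = (4c'/γ) · sinβ cosφ' / [1 − cos(β − φ')]
    = (4·19.2/19.8) · sin67.5°·cos17.9° / [1 − cos(49.6°)]
    = 3.879 · 0.9239·0.9516 / [1 − 0.6481]
    = 3.879 · 0.8792 / 0.3519
    = 9.69 m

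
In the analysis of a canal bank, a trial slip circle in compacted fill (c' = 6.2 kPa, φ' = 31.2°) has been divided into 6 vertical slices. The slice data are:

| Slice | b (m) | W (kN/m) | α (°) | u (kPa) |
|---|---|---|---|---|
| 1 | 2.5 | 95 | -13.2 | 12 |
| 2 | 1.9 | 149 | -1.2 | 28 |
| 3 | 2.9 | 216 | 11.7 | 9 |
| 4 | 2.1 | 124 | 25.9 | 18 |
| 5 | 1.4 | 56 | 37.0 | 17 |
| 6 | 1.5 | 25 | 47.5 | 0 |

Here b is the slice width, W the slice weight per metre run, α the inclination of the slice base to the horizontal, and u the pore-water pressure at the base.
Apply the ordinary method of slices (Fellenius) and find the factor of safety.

FS = 2.82

Ordinary method of slices: FS = Σ[c'·Δl_i + (W_i cosα_i − u_i·Δl_i)·tanφ'] / Σ W_i sinα_i, with Δl_i = b_i / cosα_i.
Slice 1: Δl = 2.5/cos(-13.2°) = 2.568 m; N'_1 = 95·cos(-13.2°) − 12·2.568 = 61.7; c'Δl = 15.92; W sinα = -21.7
Slice 2: Δl = 1.9/cos(-1.2°) = 1.900 m; N'_2 = 149·cos(-1.2°) − 28·1.900 = 95.8; c'Δl = 11.78; W sinα = -3.1
Slice 3: Δl = 2.9/cos11.7° = 2.962 m; N'_3 = 216·cos11.7° − 9·2.962 = 184.9; c'Δl = 18.36; W sinα = 43.8
Slice 4: Δl = 2.1/cos25.9° = 2.334 m; N'_4 = 124·cos25.9° − 18·2.334 = 69.5; c'Δl = 14.47; W sinα = 54.2
Slice 5: Δl = 1.4/cos37.0° = 1.753 m; N'_5 = 56·cos37.0° − 17·1.753 = 14.9; c'Δl = 10.87; W sinα = 33.7
Slice 6: Δl = 1.5/cos47.5° = 2.220 m; N'_6 = 25·cos47.5° − 0·2.220 = 16.9; c'Δl = 13.77; W sinα = 18.4
Σc'Δl = 85.2 kN/m; ΣN' = 443.6 kN/m; ΣW sinα = 125.3 kN/m
Resisting = 85.2 + 443.6·tan31.2° = 85.2 + 268.7 = 353.8 kN/m
FS = 353.8 / 125.3 = 2.824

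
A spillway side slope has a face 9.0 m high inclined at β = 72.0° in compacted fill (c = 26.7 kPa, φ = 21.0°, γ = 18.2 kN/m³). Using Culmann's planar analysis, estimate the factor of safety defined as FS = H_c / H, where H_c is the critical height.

H_c = (4c/γ) · sinβ cosφ / [1 − cos(β − φ)]
    = (4·26.7/18.2) · sin72.0°·cos21.0° / [1 − cos51.0°]
    = 5.868 · 0.8879 / 0.3707 = 14.06 m
FS = H_c / H = 14.06 / 9.0 = 1.562

FS = 1.56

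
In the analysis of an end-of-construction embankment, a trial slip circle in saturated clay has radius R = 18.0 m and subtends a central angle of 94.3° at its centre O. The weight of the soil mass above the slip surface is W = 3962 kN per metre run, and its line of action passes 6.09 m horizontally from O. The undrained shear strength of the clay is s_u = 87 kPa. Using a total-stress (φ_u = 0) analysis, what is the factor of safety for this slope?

FS = 1.92

Taking moments about the centre O, the resisting moment is provided by the undrained shear strength acting along the arc:
Arc length L_a = R·θ = 18.0·(94.3°·π/180) = 18.0·1.6458 = 29.63 m
M_R = s_u·L_a·R = 87·29.63·18.0 = 46393.1 kN·m/m
M_D = W·d = 3962·6.09 = 24128.6 kN·m/m
FS = M_R / M_D = 46393.1 / 24128.6 = 1.923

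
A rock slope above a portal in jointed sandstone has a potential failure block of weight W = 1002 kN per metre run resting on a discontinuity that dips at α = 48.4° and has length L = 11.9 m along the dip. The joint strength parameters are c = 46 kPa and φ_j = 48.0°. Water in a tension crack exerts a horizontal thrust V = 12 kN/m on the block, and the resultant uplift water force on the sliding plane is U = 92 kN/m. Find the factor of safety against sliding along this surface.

FS = 1.55

Resolving the block weight along and normal to the plane and applying the Mohr–Coulomb strength on the joint:
N' = W cosα − U − V sinα = 1002·cos48.4° − 92 − 12·sin48.4° = 564.3 kN/m
Driving force T = W sinα + V cosα = 1002·sin48.4° + 12·cos48.4° = 757.3 kN/m
Resisting force R = c·L + N'·tanφ_j = 46·11.9 + 564.3·tan48.0° = 547.4 + 626.7 = 1174.1 kN/m
FS = R / T = 1174.1 / 757.3 = 1.550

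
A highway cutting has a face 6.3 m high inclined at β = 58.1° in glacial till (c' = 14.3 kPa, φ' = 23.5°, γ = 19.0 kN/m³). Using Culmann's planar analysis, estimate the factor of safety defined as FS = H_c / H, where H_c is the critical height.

FS = 2.10

H_c = (4c'/γ) · sinβ cosφ' / [1 − cos(β − φ')]
    = (4·14.3/19.0) · sin58.1°·cos23.5° / [1 − cos34.6°]
    = 3.011 · 0.7786 / 0.1769 = 13.25 m
FS = H_c / H = 13.25 / 6.3 = 2.104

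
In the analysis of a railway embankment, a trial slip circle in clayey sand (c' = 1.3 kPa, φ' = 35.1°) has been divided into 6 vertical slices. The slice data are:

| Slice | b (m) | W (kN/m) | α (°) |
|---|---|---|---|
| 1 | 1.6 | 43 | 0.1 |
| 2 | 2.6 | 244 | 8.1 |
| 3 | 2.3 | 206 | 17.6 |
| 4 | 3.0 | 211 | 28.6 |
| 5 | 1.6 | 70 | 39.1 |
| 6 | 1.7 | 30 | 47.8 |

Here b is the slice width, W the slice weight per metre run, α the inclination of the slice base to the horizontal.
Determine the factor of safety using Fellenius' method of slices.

FS = 2.04

Ordinary method of slices: FS = Σ[c'·Δl_i + (W_i cosα_i)·tanφ'] / Σ W_i sinα_i, with Δl_i = b_i / cosα_i.
Slice 1: Δl = 1.6/cos0.1° = 1.600 m; N'_1 = 43·cos0.1° = 43.0; c'Δl = 2.08; W sinα = 0.1
Slice 2: Δl = 2.6/cos8.1° = 2.626 m; N'_2 = 244·cos8.1° = 241.6; c'Δl = 3.41; W sinα = 34.4
Slice 3: Δl = 2.3/cos17.6° = 2.413 m; N'_3 = 206·cos17.6° = 196.4; c'Δl = 3.14; W sinα = 62.3
Slice 4: Δl = 3.0/cos28.6° = 3.417 m; N'_4 = 211·cos28.6° = 185.3; c'Δl = 4.44; W sinα = 101.0
Slice 5: Δl = 1.6/cos39.1° = 2.062 m; N'_5 = 70·cos39.1° = 54.3; c'Δl = 2.68; W sinα = 44.1
Slice 6: Δl = 1.7/cos47.8° = 2.531 m; N'_6 = 30·cos47.8° = 20.2; c'Δl = 3.29; W sinα = 22.2
Σc'Δl = 19.0 kN/m; ΣN' = 740.7 kN/m; ΣW sinα = 264.1 kN/m
Resisting = 19.0 + 740.7·tan35.1° = 19.0 + 520.5 = 539.6 kN/m
FS = 539.6 / 264.1 = 2.043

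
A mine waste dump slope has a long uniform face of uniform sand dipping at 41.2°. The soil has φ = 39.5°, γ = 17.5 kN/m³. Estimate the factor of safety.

For a dry cohesionless infinite slope the factor of safety is FS = tanφ / tanβ.
FS = tan39.5° / tan41.2° = 0.8243 / 0.8754 = 0.942

FS = 0.94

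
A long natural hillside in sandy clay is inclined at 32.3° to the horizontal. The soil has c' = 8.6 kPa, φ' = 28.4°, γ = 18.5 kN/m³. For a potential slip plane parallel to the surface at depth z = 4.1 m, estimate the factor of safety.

For an infinite slope with a slip plane parallel to the surface (no pore pressure): FS = [c' + γz cos²β tanφ'] / [γz sinβ cosβ].
γz = 18.5·4.1 = 75.85 kN/m²
Numerator = 8.6 + 75.85·cos²32.3°·tan28.4° = 8.6 + 75.85·0.7145·0.5407 = 37.902 kPa
Denominator = 75.85·sin32.3°·cos32.3° = 75.85·0.5344·0.8453 = 34.259 kPa
FS = 37.902 / 34.259 = 1.106

FS = 1.11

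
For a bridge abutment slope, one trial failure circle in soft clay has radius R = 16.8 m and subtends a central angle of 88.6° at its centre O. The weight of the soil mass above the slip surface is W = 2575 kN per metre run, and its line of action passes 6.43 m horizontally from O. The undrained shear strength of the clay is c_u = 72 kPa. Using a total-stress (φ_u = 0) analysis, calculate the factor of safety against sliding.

FS = 1.90

Taking moments about the centre O, the resisting moment is provided by the undrained shear strength acting along the arc:
Arc length L_a = R·θ = 16.8·(88.6°·π/180) = 16.8·1.5464 = 25.98 m
M_R = c_u·L_a·R = 72·25.98·16.8 = 31424.0 kN·m/m
M_D = W·d = 2575·6.43 = 16557.2 kN·m/m
FS = M_R / M_D = 31424.0 / 16557.2 = 1.898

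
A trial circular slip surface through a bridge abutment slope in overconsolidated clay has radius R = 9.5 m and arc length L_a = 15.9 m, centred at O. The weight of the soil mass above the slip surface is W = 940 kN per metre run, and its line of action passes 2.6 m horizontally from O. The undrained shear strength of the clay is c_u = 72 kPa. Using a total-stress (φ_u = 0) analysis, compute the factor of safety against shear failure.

FS = 4.45

Taking moments about the centre O, the resisting moment is provided by the undrained shear strength acting along the arc:
M_R = c_u·L_a·R = 72·15.90·9.5 = 10875.6 kN·m/m
M_D = W·d = 940·2.6 = 2444.0 kN·m/m
FS = M_R / M_D = 10875.6 / 2444.0 = 4.450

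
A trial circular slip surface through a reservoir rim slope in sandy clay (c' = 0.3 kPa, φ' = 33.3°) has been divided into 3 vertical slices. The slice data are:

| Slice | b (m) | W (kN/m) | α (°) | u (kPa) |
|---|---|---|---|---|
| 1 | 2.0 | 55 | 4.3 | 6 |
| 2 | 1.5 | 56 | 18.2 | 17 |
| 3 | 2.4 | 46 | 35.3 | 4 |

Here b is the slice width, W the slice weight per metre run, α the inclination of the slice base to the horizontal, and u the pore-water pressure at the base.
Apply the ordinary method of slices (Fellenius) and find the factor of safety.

Ordinary method of slices: FS = Σ[c'·Δl_i + (W_i cosα_i − u_i·Δl_i)·tanφ'] / Σ W_i sinα_i, with Δl_i = b_i / cosα_i.
Slice 1: Δl = 2.0/cos4.3° = 2.006 m; N'_1 = 55·cos4.3° − 6·2.006 = 42.8; c'Δl = 0.60; W sinα = 4.1
Slice 2: Δl = 1.5/cos18.2° = 1.579 m; N'_2 = 56·cos18.2° − 17·1.579 = 26.4; c'Δl = 0.47; W sinα = 17.5
Slice 3: Δl = 2.4/cos35.3° = 2.941 m; N'_3 = 46·cos35.3° − 4·2.941 = 25.8; c'Δl = 0.88; W sinα = 26.6
Σc'Δl = 2.0 kN/m; ΣN' = 94.9 kN/m; ΣW sinα = 48.2 kN/m
Resisting = 2.0 + 94.9·tan33.3° = 2.0 + 62.4 = 64.3 kN/m
FS = 64.3 / 48.2 = 1.335

FS = 1.33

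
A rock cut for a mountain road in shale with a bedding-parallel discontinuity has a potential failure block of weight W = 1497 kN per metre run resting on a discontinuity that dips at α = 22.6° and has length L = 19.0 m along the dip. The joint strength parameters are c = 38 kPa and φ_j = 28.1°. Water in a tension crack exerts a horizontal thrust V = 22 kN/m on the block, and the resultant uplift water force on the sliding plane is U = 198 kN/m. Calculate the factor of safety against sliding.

Resolving the block weight along and normal to the plane and applying the Mohr–Coulomb strength on the joint:
N' = W cosα − U − V sinα = 1497·cos22.6° − 198 − 22·sin22.6° = 1175.6 kN/m
Driving force T = W sinα + V cosα = 1497·sin22.6° + 22·cos22.6° = 595.6 kN/m
Resisting force R = c·L + N'·tanφ_j = 38·19.0 + 1175.6·tan28.1° = 722.0 + 627.7 = 1349.7 kN/m
FS = R / T = 1349.7 / 595.6 = 2.266

FS = 2.27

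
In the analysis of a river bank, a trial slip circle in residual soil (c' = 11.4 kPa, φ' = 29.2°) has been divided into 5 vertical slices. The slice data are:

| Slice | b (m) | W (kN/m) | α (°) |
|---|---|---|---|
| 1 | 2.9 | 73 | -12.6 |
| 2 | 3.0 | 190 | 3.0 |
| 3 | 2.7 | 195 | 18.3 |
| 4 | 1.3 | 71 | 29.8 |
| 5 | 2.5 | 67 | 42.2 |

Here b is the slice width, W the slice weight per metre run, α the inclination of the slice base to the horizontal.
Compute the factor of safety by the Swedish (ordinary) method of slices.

Ordinary method of slices: FS = Σ[c'·Δl_i + (W_i cosα_i)·tanφ'] / Σ W_i sinα_i, with Δl_i = b_i / cosα_i.
Slice 1: Δl = 2.9/cos(-12.6°) = 2.972 m; N'_1 = 73·cos(-12.6°) = 71.2; c'Δl = 33.88; W sinα = -15.9
Slice 2: Δl = 3.0/cos3.0° = 3.004 m; N'_2 = 190·cos3.0° = 189.7; c'Δl = 34.25; W sinα = 9.9
Slice 3: Δl = 2.7/cos18.3° = 2.844 m; N'_3 = 195·cos18.3° = 185.1; c'Δl = 32.42; W sinα = 61.2
Slice 4: Δl = 1.3/cos29.8° = 1.498 m; N'_4 = 71·cos29.8° = 61.6; c'Δl = 17.08; W sinα = 35.3
Slice 5: Δl = 2.5/cos42.2° = 3.375 m; N'_5 = 67·cos42.2° = 49.6; c'Δl = 38.47; W sinα = 45.0
Σc'Δl = 156.1 kN/m; ΣN' = 557.4 kN/m; ΣW sinα = 135.5 kN/m
Resisting = 156.1 + 557.4·tan29.2° = 156.1 + 311.5 = 467.6 kN/m
FS = 467.6 / 135.5 = 3.450

FS = 3.45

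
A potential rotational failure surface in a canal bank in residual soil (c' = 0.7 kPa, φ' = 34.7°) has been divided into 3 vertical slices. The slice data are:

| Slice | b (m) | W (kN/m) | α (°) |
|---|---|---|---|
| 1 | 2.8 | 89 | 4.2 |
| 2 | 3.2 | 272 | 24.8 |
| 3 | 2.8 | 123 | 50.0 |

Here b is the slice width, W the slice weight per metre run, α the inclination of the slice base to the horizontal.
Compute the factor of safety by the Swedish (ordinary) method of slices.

Ordinary method of slices: FS = Σ[c'·Δl_i + (W_i cosα_i)·tanφ'] / Σ W_i sinα_i, with Δl_i = b_i / cosα_i.
Slice 1: Δl = 2.8/cos4.2° = 2.808 m; N'_1 = 89·cos4.2° = 88.8; c'Δl = 1.97; W sinα = 6.5
Slice 2: Δl = 3.2/cos24.8° = 3.525 m; N'_2 = 272·cos24.8° = 246.9; c'Δl = 2.47; W sinα = 114.1
Slice 3: Δl = 2.8/cos50.0° = 4.356 m; N'_3 = 123·cos50.0° = 79.1; c'Δl = 3.05; W sinα = 94.2
Σc'Δl = 7.5 kN/m; ΣN' = 414.7 kN/m; ΣW sinα = 214.8 kN/m
Resisting = 7.5 + 414.7·tan34.7° = 7.5 + 287.2 = 294.7 kN/m
FS = 294.7 / 214.8 = 1.372

FS = 1.37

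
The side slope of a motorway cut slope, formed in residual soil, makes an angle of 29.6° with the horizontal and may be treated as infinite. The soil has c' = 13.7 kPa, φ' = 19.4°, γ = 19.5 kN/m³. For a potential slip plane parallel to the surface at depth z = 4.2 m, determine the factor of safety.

For an infinite slope with a slip plane parallel to the surface (no pore pressure): FS = [c' + γz cos²β tanφ'] / [γz sinβ cosβ].
γz = 19.5·4.2 = 81.90 kN/m²
Numerator = 13.7 + 81.90·cos²29.6°·tan19.4° = 13.7 + 81.90·0.7560·0.3522 = 35.505 kPa
Denominator = 81.90·sin29.6°·cos29.6° = 81.90·0.4939·0.8695 = 35.174 kPa
FS = 35.505 / 35.174 = 1.009

FS = 1.01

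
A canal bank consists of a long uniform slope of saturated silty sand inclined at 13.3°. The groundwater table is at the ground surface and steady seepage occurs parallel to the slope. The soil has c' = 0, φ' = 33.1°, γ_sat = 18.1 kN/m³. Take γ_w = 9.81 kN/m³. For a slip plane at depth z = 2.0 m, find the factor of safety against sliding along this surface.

With seepage parallel to the slope and the water table at the surface, the effective normal stress on the slip plane uses the buoyant unit weight γ' = γ_sat − γ_w while the driving shear stress uses γ_sat:
FS = [c' + γ' z cos²β tanφ'] / [γ_sat z sinβ cosβ]
(For c' = 0 this reduces to FS = (γ'/γ_sat)·tanφ'/tanβ.)
γ' = 18.1 − 9.81 = 8.29 kN/m³
Numerator = 0.0 + 8.29·2.0·cos²13.3°·tan33.1° = 0.0 + 8.29·2.0·0.9471·0.6519 = 10.236 kPa
Denominator = 18.1·2.0·sin13.3°·cos13.3° = 18.1·2.0·0.2300·0.9732 = 8.104 kPa
FS = 10.236 / 8.104 = 1.263

FS = 1.26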